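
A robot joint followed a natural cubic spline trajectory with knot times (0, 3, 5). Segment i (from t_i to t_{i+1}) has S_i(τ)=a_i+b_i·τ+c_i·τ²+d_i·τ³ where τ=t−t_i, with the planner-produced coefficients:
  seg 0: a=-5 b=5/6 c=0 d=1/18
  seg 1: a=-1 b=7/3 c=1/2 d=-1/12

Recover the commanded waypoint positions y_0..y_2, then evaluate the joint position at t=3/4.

y_0 = S_0(0) = a_0 = -5
y_1 = S_1(0) = a_1 = -1
y_2 = S_1(2) = 5
t_q=3/4 is in segment 0 (τ=3/4); S_0(τ)=-557/128

y_0=-5 y_1=-1 y_2=5
S(3/4) = -557/128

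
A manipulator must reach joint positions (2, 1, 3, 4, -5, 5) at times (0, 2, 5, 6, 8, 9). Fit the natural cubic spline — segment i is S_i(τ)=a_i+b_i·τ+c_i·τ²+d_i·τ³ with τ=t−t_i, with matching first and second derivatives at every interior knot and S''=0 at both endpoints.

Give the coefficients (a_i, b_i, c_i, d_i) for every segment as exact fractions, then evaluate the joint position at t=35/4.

Δ: Δ0=-1/2, Δ1=2/3, Δ2=1, Δ3=-9/2, Δ4=10
row 1: diag=10, rhs=7; c'=3/10, d'=7/10
row 2: denom=8−3·3/10=71/10; d'=(2−3·7/10)/(71/10)=-1/71
row 3: denom=6−1·10/71=416/71; d'=(-33−1·-1/71)/(416/71)=-1171/208
row 4: denom=6−2·71/208=553/104; d'=(87−2·-1171/208)/(553/104)=10219/553
back: M4=10219/553
back: M3=-1171/208−71/208·10219/553=-13203/1106
back: M2=-1/71−10/71·-13203/1106=922/553
back: M1=7/10−3/10·922/553=221/1106
M: M0=0, M1=221/1106, M2=922/553, M3=-13203/1106, M4=10219/553, M5=0
seg 0: a=2, c=M0/2=0, d=(M1−M0)/(6·2)=221/13272, b=Δ0−h0·(2M0+M1)/6=-940/1659
seg 1: a=1, c=M1/2=221/2212, d=(M2−M1)/(6·3)=541/6636, b=Δ1−h1·(2M1+M2)/6=-1217/3318
seg 2: a=3, c=M2/2=461/553, d=(M3−M2)/(6·1)=-15047/6636, b=Δ2−h2·(2M2+M3)/6=16151/6636
seg 3: a=4, c=M3/2=-13203/2212, d=(M4−M3)/(6·2)=33641/13272, b=Δ3−h3·(2M3+M4)/6=-8963/3318
seg 4: a=-5, c=M4/2=10219/1106, d=(M5−M4)/(6·1)=-10219/3318, b=Δ4−h4·(2M4+M5)/6=6371/1659
t_q=35/4 → seg 4, τ=3/4; S=-5+6371/1659·τ+10219/1106·τ²+-10219/3318·τ³=125865/70784

  seg 0: a=2 b=-940/1659 c=0 d=221/13272
  seg 1: a=1 b=-1217/3318 c=221/2212 d=541/6636
  seg 2: a=3 b=16151/6636 c=461/553 d=-15047/6636
  seg 3: a=4 b=-8963/3318 c=-13203/2212 d=33641/13272
  seg 4: a=-5 b=6371/1659 c=10219/1106 d=-10219/3318
S(35/4) = 125865/70784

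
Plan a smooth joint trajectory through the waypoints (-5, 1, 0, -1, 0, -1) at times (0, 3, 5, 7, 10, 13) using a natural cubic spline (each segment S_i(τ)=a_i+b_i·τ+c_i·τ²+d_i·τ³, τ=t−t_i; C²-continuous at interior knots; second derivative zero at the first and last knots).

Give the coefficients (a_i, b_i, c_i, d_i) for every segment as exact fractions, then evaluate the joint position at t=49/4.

  seg 0: a=-5 b=613/221 c=0 d=-19/221
  seg 1: a=1 b=100/221 c=-171/221 d=263/1768
  seg 2: a=0 b=-379/442 c=105/884 d=53/1768
  seg 3: a=-1 b=-5/221 c=66/221 d=-358/5967
  seg 4: a=0 b=33/221 c=-160/663 d=160/5967
S(49/4) = -513/884

Δ: Δ0=2, Δ1=-1/2, Δ2=-1/2, Δ3=1/3, Δ4=-1/3
row 1: diag=10, rhs=-15; c'=1/5, d'=-3/2
row 2: denom=8−2·1/5=38/5; d'=(0−2·-3/2)/(38/5)=15/38
row 3: denom=10−2·5/19=180/19; d'=(5−2·15/38)/(180/19)=4/9
row 4: denom=12−3·19/60=221/20; d'=(-4−3·4/9)/(221/20)=-320/663
back: M4=-320/663
back: M3=4/9−19/60·-320/663=132/221
back: M2=15/38−5/19·132/221=105/442
back: M1=-3/2−1/5·105/442=-342/221
M: M0=0, M1=-342/221, M2=105/442, M3=132/221, M4=-320/663, M5=0
seg 0: a=-5, c=M0/2=0, d=(M1−M0)/(6·3)=-19/221, b=Δ0−h0·(2M0+M1)/6=613/221
seg 1: a=1, c=M1/2=-171/221, d=(M2−M1)/(6·2)=263/1768, b=Δ1−h1·(2M1+M2)/6=100/221
seg 2: a=0, c=M2/2=105/884, d=(M3−M2)/(6·2)=53/1768, b=Δ2−h2·(2M2+M3)/6=-379/442
seg 3: a=-1, c=M3/2=66/221, d=(M4−M3)/(6·3)=-358/5967, b=Δ3−h3·(2M3+M4)/6=-5/221
seg 4: a=0, c=M4/2=-160/663, d=(M5−M4)/(6·3)=160/5967, b=Δ4−h4·(2M4+M5)/6=33/221
t_q=49/4 → seg 4, τ=9/4; S=0+33/221·τ+-160/663·τ²+160/5967·τ³=-513/884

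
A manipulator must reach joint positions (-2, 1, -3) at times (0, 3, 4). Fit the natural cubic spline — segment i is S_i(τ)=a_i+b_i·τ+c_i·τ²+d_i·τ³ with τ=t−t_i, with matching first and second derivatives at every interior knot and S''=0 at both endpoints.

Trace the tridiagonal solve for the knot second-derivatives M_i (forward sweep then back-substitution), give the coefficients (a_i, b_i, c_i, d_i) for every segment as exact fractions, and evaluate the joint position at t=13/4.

Δ: Δ0=1, Δ1=-4
row 1: diag=8, rhs=-30; c'=1/8, d'=-15/4
back: M1=-15/4
M: M0=0, M1=-15/4, M2=0
seg 0: a=-2, c=M0/2=0, d=(M1−M0)/(6·3)=-5/24, b=Δ0−h0·(2M0+M1)/6=23/8
seg 1: a=1, c=M1/2=-15/8, d=(M2−M1)/(6·1)=5/8, b=Δ1−h1·(2M1+M2)/6=-11/4
t_q=13/4 → seg 1, τ=1/4; S=1+-11/4·τ+-15/8·τ²+5/8·τ³=105/512

  seg 0: a=-2 b=23/8 c=0 d=-5/24
  seg 1: a=1 b=-11/4 c=-15/8 d=5/8
S(13/4) = 105/512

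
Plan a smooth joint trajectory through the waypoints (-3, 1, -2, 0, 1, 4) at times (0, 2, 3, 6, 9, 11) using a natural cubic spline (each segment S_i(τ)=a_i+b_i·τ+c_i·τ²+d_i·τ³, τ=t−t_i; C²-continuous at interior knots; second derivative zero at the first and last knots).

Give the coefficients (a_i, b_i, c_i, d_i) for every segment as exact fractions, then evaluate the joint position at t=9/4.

Δ: Δ0=2, Δ1=-3, Δ2=2/3, Δ3=1/3, Δ4=3/2
row 1: diag=6, rhs=-30; c'=1/6, d'=-5
row 2: denom=8−1·1/6=47/6; d'=(22−1·-5)/(47/6)=162/47
row 3: denom=12−3·18/47=510/47; d'=(-2−3·162/47)/(510/47)=-58/51
row 4: denom=10−3·47/170=1559/170; d'=(7−3·-58/51)/(1559/170)=1770/1559
back: M4=1770/1559
back: M3=-58/51−47/170·1770/1559=-6787/4677
back: M2=162/47−18/47·-6787/4677=6240/1559
back: M1=-5−1/6·6240/1559=-8835/1559
M: M0=0, M1=-8835/1559, M2=6240/1559, M3=-6787/4677, M4=1770/1559, M5=0
seg 0: a=-3, c=M0/2=0, d=(M1−M0)/(6·2)=-2945/6236, b=Δ0−h0·(2M0+M1)/6=6063/1559
seg 1: a=1, c=M1/2=-8835/3118, d=(M2−M1)/(6·1)=5025/3118, b=Δ1−h1·(2M1+M2)/6=-2772/1559
seg 2: a=-2, c=M2/2=3120/1559, d=(M3−M2)/(6·3)=-25507/84186, b=Δ2−h2·(2M2+M3)/6=-8139/3118
seg 3: a=0, c=M3/2=-6787/9354, d=(M4−M3)/(6·3)=12097/84186, b=Δ3−h3·(2M3+M4)/6=1897/1559
seg 4: a=1, c=M4/2=885/1559, d=(M5−M4)/(6·2)=-295/3118, b=Δ4−h4·(2M4+M5)/6=2317/3118
t_q=9/4 → seg 1, τ=1/4; S=1+-2772/1559·τ+-8835/3118·τ²+5025/3118·τ³=80533/199552

  seg 0: a=-3 b=6063/1559 c=0 d=-2945/6236
  seg 1: a=1 b=-2772/1559 c=-8835/3118 d=5025/3118
  seg 2: a=-2 b=-8139/3118 c=3120/1559 d=-25507/84186
  seg 3: a=0 b=1897/1559 c=-6787/9354 d=12097/84186
  seg 4: a=1 b=2317/3118 c=885/1559 d=-295/3118
S(9/4) = 80533/199552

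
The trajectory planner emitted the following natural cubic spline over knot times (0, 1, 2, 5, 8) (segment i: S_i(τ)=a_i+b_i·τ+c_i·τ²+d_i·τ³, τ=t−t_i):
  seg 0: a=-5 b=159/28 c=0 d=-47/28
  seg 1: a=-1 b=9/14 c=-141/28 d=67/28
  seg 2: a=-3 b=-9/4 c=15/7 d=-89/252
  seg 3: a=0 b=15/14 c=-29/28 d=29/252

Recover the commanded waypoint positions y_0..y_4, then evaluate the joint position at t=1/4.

y_0 = S_0(0) = a_0 = -5
y_1 = S_1(0) = a_1 = -1
y_2 = S_2(0) = a_2 = -3
y_3 = S_3(0) = a_3 = 0
y_4 = S_3(3) = -3
t_q=1/4 is in segment 0 (τ=1/4); S_0(τ)=-6463/1792

y_0=-5 y_1=-1 y_2=-3 y_3=0 y_4=-3
S(1/4) = -6463/1792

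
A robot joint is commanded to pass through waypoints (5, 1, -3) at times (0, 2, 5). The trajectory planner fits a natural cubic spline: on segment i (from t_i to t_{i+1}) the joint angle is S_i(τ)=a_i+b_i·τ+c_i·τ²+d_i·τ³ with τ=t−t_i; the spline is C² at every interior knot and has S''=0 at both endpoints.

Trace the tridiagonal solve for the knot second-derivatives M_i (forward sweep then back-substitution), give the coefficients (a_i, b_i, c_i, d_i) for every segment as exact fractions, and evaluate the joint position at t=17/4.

Δ: Δ0=-2, Δ1=-4/3
row 1: diag=10, rhs=4; c'=3/10, d'=2/5
back: M1=2/5
M: M0=0, M1=2/5, M2=0
seg 0: a=5, c=M0/2=0, d=(M1−M0)/(6·2)=1/30, b=Δ0−h0·(2M0+M1)/6=-32/15
seg 1: a=1, c=M1/2=1/5, d=(M2−M1)/(6·3)=-1/45, b=Δ1−h1·(2M1+M2)/6=-26/15
t_q=17/4 → seg 1, τ=9/4; S=1+-26/15·τ+1/5·τ²+-1/45·τ³=-137/64

  seg 0: a=5 b=-32/15 c=0 d=1/30
  seg 1: a=1 b=-26/15 c=1/5 d=-1/45
S(17/4) = -137/64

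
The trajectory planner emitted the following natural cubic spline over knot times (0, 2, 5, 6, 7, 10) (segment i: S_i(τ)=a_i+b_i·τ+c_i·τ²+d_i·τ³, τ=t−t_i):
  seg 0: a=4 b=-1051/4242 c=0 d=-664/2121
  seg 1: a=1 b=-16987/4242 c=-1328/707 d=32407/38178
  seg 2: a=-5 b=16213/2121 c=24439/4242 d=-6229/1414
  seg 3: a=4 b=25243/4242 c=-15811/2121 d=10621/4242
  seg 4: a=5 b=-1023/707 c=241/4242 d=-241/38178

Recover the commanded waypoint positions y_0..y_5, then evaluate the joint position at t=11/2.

y_0=4 y_1=1 y_2=-5 y_3=4 y_4=5 y_5=1
S(11/2) = -9785/33936

y_0 = S_0(0) = a_0 = 4
y_1 = S_1(0) = a_1 = 1
y_2 = S_2(0) = a_2 = -5
y_3 = S_3(0) = a_3 = 4
y_4 = S_4(0) = a_4 = 5
y_5 = S_4(3) = 1
t_q=11/2 is in segment 2 (τ=1/2); S_2(τ)=-9785/33936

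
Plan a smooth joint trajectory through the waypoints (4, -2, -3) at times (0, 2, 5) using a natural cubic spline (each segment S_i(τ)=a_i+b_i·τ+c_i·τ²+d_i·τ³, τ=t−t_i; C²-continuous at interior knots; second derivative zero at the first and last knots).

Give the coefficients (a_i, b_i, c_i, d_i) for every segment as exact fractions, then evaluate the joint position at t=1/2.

  seg 0: a=4 b=-53/15 c=0 d=2/15
  seg 1: a=-2 b=-29/15 c=4/5 d=-4/45
S(1/2) = 9/4

Δ: Δ0=-3, Δ1=-1/3
row 1: diag=10, rhs=16; c'=3/10, d'=8/5
back: M1=8/5
M: M0=0, M1=8/5, M2=0
seg 0: a=4, c=M0/2=0, d=(M1−M0)/(6·2)=2/15, b=Δ0−h0·(2M0+M1)/6=-53/15
seg 1: a=-2, c=M1/2=4/5, d=(M2−M1)/(6·3)=-4/45, b=Δ1−h1·(2M1+M2)/6=-29/15
t_q=1/2 → seg 0, τ=1/2; S=4+-53/15·τ+0·τ²+2/15·τ³=9/4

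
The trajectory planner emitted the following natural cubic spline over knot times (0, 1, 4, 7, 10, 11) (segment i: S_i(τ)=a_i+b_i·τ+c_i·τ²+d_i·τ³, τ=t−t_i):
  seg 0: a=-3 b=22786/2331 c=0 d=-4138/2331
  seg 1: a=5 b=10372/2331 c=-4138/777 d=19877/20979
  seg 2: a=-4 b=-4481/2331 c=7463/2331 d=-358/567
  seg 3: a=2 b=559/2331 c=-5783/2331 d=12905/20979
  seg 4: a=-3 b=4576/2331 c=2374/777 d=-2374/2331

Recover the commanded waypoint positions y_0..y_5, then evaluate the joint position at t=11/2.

y_0 = S_0(0) = a_0 = -3
y_1 = S_1(0) = a_1 = 5
y_2 = S_2(0) = a_2 = -4
y_3 = S_3(0) = a_3 = 2
y_4 = S_4(0) = a_4 = -3
y_5 = S_4(1) = 1
t_q=11/2 is in segment 2 (τ=3/2); S_2(τ)=-67/37

y_0=-3 y_1=5 y_2=-4 y_3=2 y_4=-3 y_5=1
S(11/2) = -67/37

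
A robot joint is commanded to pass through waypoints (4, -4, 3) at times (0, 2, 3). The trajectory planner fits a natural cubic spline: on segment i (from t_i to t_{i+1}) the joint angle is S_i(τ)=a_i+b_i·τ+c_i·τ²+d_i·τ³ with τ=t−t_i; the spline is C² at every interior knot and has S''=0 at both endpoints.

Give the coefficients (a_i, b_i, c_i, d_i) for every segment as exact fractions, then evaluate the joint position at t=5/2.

Δ: Δ0=-4, Δ1=7
row 1: diag=6, rhs=66; c'=1/6, d'=11
back: M1=11
M: M0=0, M1=11, M2=0
seg 0: a=4, c=M0/2=0, d=(M1−M0)/(6·2)=11/12, b=Δ0−h0·(2M0+M1)/6=-23/3
seg 1: a=-4, c=M1/2=11/2, d=(M2−M1)/(6·1)=-11/6, b=Δ1−h1·(2M1+M2)/6=10/3
t_q=5/2 → seg 1, τ=1/2; S=-4+10/3·τ+11/2·τ²+-11/6·τ³=-19/16

  seg 0: a=4 b=-23/3 c=0 d=11/12
  seg 1: a=-4 b=10/3 c=11/2 d=-11/6
S(5/2) = -19/16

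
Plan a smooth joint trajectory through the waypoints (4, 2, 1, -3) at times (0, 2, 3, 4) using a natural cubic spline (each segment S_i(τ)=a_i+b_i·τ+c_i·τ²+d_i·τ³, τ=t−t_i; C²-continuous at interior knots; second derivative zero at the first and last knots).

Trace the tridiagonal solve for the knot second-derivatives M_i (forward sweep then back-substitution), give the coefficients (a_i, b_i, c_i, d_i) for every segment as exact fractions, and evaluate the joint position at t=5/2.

Δ: Δ0=-1, Δ1=-1, Δ2=-4
row 1: diag=6, rhs=0; c'=1/6, d'=0
row 2: denom=4−1·1/6=23/6; d'=(-18−1·0)/(23/6)=-108/23
back: M2=-108/23
back: M1=0−1/6·-108/23=18/23
M: M0=0, M1=18/23, M2=-108/23, M3=0
seg 0: a=4, c=M0/2=0, d=(M1−M0)/(6·2)=3/46, b=Δ0−h0·(2M0+M1)/6=-29/23
seg 1: a=2, c=M1/2=9/23, d=(M2−M1)/(6·1)=-21/23, b=Δ1−h1·(2M1+M2)/6=-11/23
seg 2: a=1, c=M2/2=-54/23, d=(M3−M2)/(6·1)=18/23, b=Δ2−h2·(2M2+M3)/6=-56/23
t_q=5/2 → seg 1, τ=1/2; S=2+-11/23·τ+9/23·τ²+-21/23·τ³=321/184

  seg 0: a=4 b=-29/23 c=0 d=3/46
  seg 1: a=2 b=-11/23 c=9/23 d=-21/23
  seg 2: a=1 b=-56/23 c=-54/23 d=18/23
S(5/2) = 321/184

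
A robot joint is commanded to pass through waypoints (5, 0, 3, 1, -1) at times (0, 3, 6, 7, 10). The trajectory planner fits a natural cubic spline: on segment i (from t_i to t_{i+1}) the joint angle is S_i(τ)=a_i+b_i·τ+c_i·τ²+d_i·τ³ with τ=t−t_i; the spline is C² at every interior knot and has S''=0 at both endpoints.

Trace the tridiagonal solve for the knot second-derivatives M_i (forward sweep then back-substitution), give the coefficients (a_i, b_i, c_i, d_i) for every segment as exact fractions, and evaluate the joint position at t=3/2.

Δ: Δ0=-5/3, Δ1=1, Δ2=-2, Δ3=-2/3
row 1: diag=12, rhs=16; c'=1/4, d'=4/3
row 2: denom=8−3·1/4=29/4; d'=(-18−3·4/3)/(29/4)=-88/29
row 3: denom=8−1·4/29=228/29; d'=(8−1·-88/29)/(228/29)=80/57
back: M3=80/57
back: M2=-88/29−4/29·80/57=-184/57
back: M1=4/3−1/4·-184/57=122/57
M: M0=0, M1=122/57, M2=-184/57, M3=80/57, M4=0
seg 0: a=5, c=M0/2=0, d=(M1−M0)/(6·3)=61/513, b=Δ0−h0·(2M0+M1)/6=-52/19
seg 1: a=0, c=M1/2=61/57, d=(M2−M1)/(6·3)=-17/57, b=Δ1−h1·(2M1+M2)/6=9/19
seg 2: a=3, c=M2/2=-92/57, d=(M3−M2)/(6·1)=44/57, b=Δ2−h2·(2M2+M3)/6=-22/19
seg 3: a=1, c=M3/2=40/57, d=(M4−M3)/(6·3)=-40/513, b=Δ3−h3·(2M3+M4)/6=-118/57
t_q=3/2 → seg 0, τ=3/2; S=5+-52/19·τ+0·τ²+61/513·τ³=197/152

  seg 0: a=5 b=-52/19 c=0 d=61/513
  seg 1: a=0 b=9/19 c=61/57 d=-17/57
  seg 2: a=3 b=-22/19 c=-92/57 d=44/57
  seg 3: a=1 b=-118/57 c=40/57 d=-40/513
S(3/2) = 197/152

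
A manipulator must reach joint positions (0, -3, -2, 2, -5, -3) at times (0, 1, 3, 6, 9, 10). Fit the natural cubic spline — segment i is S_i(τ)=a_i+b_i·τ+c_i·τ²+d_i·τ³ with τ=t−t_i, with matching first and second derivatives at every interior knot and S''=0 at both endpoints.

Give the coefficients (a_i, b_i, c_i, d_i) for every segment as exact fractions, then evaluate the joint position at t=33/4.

Δ: Δ0=-3, Δ1=1/2, Δ2=4/3, Δ3=-7/3, Δ4=2
row 1: diag=6, rhs=21; c'=1/3, d'=7/2
row 2: denom=10−2·1/3=28/3; d'=(5−2·7/2)/(28/3)=-3/14
row 3: denom=12−3·9/28=309/28; d'=(-22−3·-3/14)/(309/28)=-598/309
row 4: denom=8−3·28/103=740/103; d'=(26−3·-598/309)/(740/103)=819/185
back: M4=819/185
back: M3=-598/309−28/103·819/185=-1742/555
back: M2=-3/14−9/28·-1742/555=147/185
back: M1=7/2−1/3·147/185=1197/370
M: M0=0, M1=1197/370, M2=147/185, M3=-1742/555, M4=819/185, M5=0
seg 0: a=0, c=M0/2=0, d=(M1−M0)/(6·1)=399/740, b=Δ0−h0·(2M0+M1)/6=-2619/740
seg 1: a=-3, c=M1/2=1197/740, d=(M2−M1)/(6·2)=-301/1480, b=Δ1−h1·(2M1+M2)/6=-711/370
seg 2: a=-2, c=M2/2=147/370, d=(M3−M2)/(6·3)=-59/270, b=Δ2−h2·(2M2+M3)/6=78/37
seg 3: a=2, c=M3/2=-871/555, d=(M4−M3)/(6·3)=4199/9990, b=Δ3−h3·(2M3+M4)/6=-521/370
seg 4: a=-5, c=M4/2=819/370, d=(M5−M4)/(6·1)=-273/370, b=Δ4−h4·(2M4+M5)/6=97/185
t_q=33/4 → seg 3, τ=9/4; S=2+-521/370·τ+-871/555·τ²+4199/9990·τ³=-102427/23680

  seg 0: a=0 b=-2619/740 c=0 d=399/740
  seg 1: a=-3 b=-711/370 c=1197/740 d=-301/1480
  seg 2: a=-2 b=78/37 c=147/370 d=-59/270
  seg 3: a=2 b=-521/370 c=-871/555 d=4199/9990
  seg 4: a=-5 b=97/185 c=819/370 d=-273/370
S(33/4) = -102427/23680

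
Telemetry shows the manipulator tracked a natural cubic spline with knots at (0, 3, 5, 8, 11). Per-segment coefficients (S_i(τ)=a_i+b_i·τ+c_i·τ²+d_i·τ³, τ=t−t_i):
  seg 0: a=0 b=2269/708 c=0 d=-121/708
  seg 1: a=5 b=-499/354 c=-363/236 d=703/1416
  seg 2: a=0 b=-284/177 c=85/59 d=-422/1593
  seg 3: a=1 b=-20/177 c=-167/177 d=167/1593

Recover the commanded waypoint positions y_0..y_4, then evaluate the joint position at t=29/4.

y_0=0 y_1=5 y_2=0 y_3=1 y_4=-5
S(29/4) = 1257/1888

y_0 = S_0(0) = a_0 = 0
y_1 = S_1(0) = a_1 = 5
y_2 = S_2(0) = a_2 = 0
y_3 = S_3(0) = a_3 = 1
y_4 = S_3(3) = -5
t_q=29/4 is in segment 2 (τ=9/4); S_2(τ)=1257/1888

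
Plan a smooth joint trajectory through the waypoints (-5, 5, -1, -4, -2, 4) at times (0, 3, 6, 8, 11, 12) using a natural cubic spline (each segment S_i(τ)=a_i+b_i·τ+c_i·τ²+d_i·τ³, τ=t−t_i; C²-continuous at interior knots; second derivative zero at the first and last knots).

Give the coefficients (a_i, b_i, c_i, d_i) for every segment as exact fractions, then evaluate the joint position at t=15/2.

Δ: Δ0=10/3, Δ1=-2, Δ2=-3/2, Δ3=2/3, Δ4=6
row 1: diag=12, rhs=-32; c'=1/4, d'=-8/3
row 2: denom=10−3·1/4=37/4; d'=(3−3·-8/3)/(37/4)=44/37
row 3: denom=10−2·8/37=354/37; d'=(13−2·44/37)/(354/37)=131/118
row 4: denom=8−3·37/118=833/118; d'=(32−3·131/118)/(833/118)=199/49
back: M4=199/49
back: M3=131/118−37/118·199/49=-8/49
back: M2=44/37−8/37·-8/49=60/49
back: M1=-8/3−1/4·60/49=-437/147
M: M0=0, M1=-437/147, M2=60/49, M3=-8/49, M4=199/49, M5=0
seg 0: a=-5, c=M0/2=0, d=(M1−M0)/(6·3)=-437/2646, b=Δ0−h0·(2M0+M1)/6=1417/294
seg 1: a=5, c=M1/2=-437/294, d=(M2−M1)/(6·3)=617/2646, b=Δ1−h1·(2M1+M2)/6=53/147
seg 2: a=-1, c=M2/2=30/49, d=(M3−M2)/(6·2)=-17/147, b=Δ2−h2·(2M2+M3)/6=-95/42
seg 3: a=-4, c=M3/2=-4/49, d=(M4−M3)/(6·3)=23/98, b=Δ3−h3·(2M3+M4)/6=-353/294
seg 4: a=-2, c=M4/2=199/98, d=(M5−M4)/(6·1)=-199/294, b=Δ4−h4·(2M4+M5)/6=683/147
t_q=15/2 → seg 2, τ=3/2; S=-1+-95/42·τ+30/49·τ²+-17/147·τ³=-1335/392

  seg 0: a=-5 b=1417/294 c=0 d=-437/2646
  seg 1: a=5 b=53/147 c=-437/294 d=617/2646
  seg 2: a=-1 b=-95/42 c=30/49 d=-17/147
  seg 3: a=-4 b=-353/294 c=-4/49 d=23/98
  seg 4: a=-2 b=683/147 c=199/98 d=-199/294
S(15/2) = -1335/392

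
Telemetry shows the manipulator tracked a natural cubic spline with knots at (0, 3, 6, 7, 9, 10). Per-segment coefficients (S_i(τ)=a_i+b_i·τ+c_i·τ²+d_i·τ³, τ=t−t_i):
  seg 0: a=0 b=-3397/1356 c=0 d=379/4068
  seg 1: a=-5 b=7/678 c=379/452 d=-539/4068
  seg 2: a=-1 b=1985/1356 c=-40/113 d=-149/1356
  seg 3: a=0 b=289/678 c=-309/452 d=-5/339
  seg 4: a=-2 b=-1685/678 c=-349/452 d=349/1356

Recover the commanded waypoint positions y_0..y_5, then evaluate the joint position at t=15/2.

y_0 = S_0(0) = a_0 = 0
y_1 = S_1(0) = a_1 = -5
y_2 = S_2(0) = a_2 = -1
y_3 = S_3(0) = a_3 = 0
y_4 = S_4(0) = a_4 = -2
y_5 = S_4(1) = -5
t_q=15/2 is in segment 3 (τ=1/2); S_3(τ)=73/1808

y_0=0 y_1=-5 y_2=-1 y_3=0 y_4=-2 y_5=-5
S(15/2) = 73/1808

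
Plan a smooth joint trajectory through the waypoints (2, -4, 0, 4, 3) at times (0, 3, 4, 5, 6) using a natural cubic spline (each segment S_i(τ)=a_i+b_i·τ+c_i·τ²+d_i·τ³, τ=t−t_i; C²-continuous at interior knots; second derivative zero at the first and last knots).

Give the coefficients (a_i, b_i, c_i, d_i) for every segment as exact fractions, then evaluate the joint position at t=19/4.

  seg 0: a=2 b=-487/116 c=0 d=85/348
  seg 1: a=-4 b=139/58 c=255/116 d=-69/116
  seg 2: a=0 b=581/116 c=12/29 d=-165/116
  seg 3: a=4 b=91/58 c=-447/116 d=149/116
S(19/4) = 25161/7424

Δ: Δ0=-2, Δ1=4, Δ2=4, Δ3=-1
row 1: diag=8, rhs=36; c'=1/8, d'=9/2
row 2: denom=4−1·1/8=31/8; d'=(0−1·9/2)/(31/8)=-36/31
row 3: denom=4−1·8/31=116/31; d'=(-30−1·-36/31)/(116/31)=-447/58
back: M3=-447/58
back: M2=-36/31−8/31·-447/58=24/29
back: M1=9/2−1/8·24/29=255/58
M: M0=0, M1=255/58, M2=24/29, M3=-447/58, M4=0
seg 0: a=2, c=M0/2=0, d=(M1−M0)/(6·3)=85/348, b=Δ0−h0·(2M0+M1)/6=-487/116
seg 1: a=-4, c=M1/2=255/116, d=(M2−M1)/(6·1)=-69/116, b=Δ1−h1·(2M1+M2)/6=139/58
seg 2: a=0, c=M2/2=12/29, d=(M3−M2)/(6·1)=-165/116, b=Δ2−h2·(2M2+M3)/6=581/116
seg 3: a=4, c=M3/2=-447/116, d=(M4−M3)/(6·1)=149/116, b=Δ3−h3·(2M3+M4)/6=91/58
t_q=19/4 → seg 2, τ=3/4; S=0+581/116·τ+12/29·τ²+-165/116·τ³=25161/7424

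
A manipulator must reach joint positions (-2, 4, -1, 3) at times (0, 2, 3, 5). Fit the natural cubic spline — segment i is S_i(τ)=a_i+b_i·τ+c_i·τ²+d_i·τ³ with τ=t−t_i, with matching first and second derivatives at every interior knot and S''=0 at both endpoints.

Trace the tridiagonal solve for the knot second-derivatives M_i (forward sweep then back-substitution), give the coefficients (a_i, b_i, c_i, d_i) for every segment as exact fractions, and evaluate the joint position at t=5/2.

  seg 0: a=-2 b=43/7 c=0 d=-11/14
  seg 1: a=4 b=-23/7 c=-33/7 d=3
  seg 2: a=-1 b=-26/7 c=30/7 d=-5/7
S(5/2) = 87/56

Δ: Δ0=3, Δ1=-5, Δ2=2
row 1: diag=6, rhs=-48; c'=1/6, d'=-8
row 2: denom=6−1·1/6=35/6; d'=(42−1·-8)/(35/6)=60/7
back: M2=60/7
back: M1=-8−1/6·60/7=-66/7
M: M0=0, M1=-66/7, M2=60/7, M3=0
seg 0: a=-2, c=M0/2=0, d=(M1−M0)/(6·2)=-11/14, b=Δ0−h0·(2M0+M1)/6=43/7
seg 1: a=4, c=M1/2=-33/7, d=(M2−M1)/(6·1)=3, b=Δ1−h1·(2M1+M2)/6=-23/7
seg 2: a=-1, c=M2/2=30/7, d=(M3−M2)/(6·2)=-5/7, b=Δ2−h2·(2M2+M3)/6=-26/7
t_q=5/2 → seg 1, τ=1/2; S=4+-23/7·τ+-33/7·τ²+3·τ³=87/56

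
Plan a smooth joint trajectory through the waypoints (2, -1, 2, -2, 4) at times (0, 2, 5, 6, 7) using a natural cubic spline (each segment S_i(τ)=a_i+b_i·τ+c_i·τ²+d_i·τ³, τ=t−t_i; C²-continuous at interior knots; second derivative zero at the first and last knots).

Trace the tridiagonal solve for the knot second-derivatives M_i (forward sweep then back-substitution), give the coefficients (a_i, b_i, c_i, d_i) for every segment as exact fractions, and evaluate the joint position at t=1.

  seg 0: a=2 b=-373/137 c=0 d=335/1096
  seg 1: a=-1 b=259/274 c=1005/548 d=-995/1644
  seg 2: a=2 b=-2407/548 c=-495/137 d=2195/548
  seg 3: a=-2 b=109/274 c=4605/548 d=-1535/548
S(1) = -457/1096

Δ: Δ0=-3/2, Δ1=1, Δ2=-4, Δ3=6
row 1: diag=10, rhs=15; c'=3/10, d'=3/2
row 2: denom=8−3·3/10=71/10; d'=(-30−3·3/2)/(71/10)=-345/71
row 3: denom=4−1·10/71=274/71; d'=(60−1·-345/71)/(274/71)=4605/274
back: M3=4605/274
back: M2=-345/71−10/71·4605/274=-990/137
back: M1=3/2−3/10·-990/137=1005/274
M: M0=0, M1=1005/274, M2=-990/137, M3=4605/274, M4=0
seg 0: a=2, c=M0/2=0, d=(M1−M0)/(6·2)=335/1096, b=Δ0−h0·(2M0+M1)/6=-373/137
seg 1: a=-1, c=M1/2=1005/548, d=(M2−M1)/(6·3)=-995/1644, b=Δ1−h1·(2M1+M2)/6=259/274
seg 2: a=2, c=M2/2=-495/137, d=(M3−M2)/(6·1)=2195/548, b=Δ2−h2·(2M2+M3)/6=-2407/548
seg 3: a=-2, c=M3/2=4605/548, d=(M4−M3)/(6·1)=-1535/548, b=Δ3−h3·(2M3+M4)/6=109/274
t_q=1 → seg 0, τ=1; S=2+-373/137·τ+0·τ²+335/1096·τ³=-457/1096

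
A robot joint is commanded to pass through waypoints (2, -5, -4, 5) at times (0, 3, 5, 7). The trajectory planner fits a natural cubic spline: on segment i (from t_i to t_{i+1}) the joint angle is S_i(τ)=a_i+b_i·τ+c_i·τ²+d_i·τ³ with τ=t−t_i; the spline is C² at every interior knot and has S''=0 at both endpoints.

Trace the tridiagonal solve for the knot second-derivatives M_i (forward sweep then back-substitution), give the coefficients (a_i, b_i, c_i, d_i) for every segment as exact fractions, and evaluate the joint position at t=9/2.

  seg 0: a=2 b=-166/57 c=0 d=11/171
  seg 1: a=-5 b=-67/57 c=11/19 d=59/456
  seg 2: a=-4 b=307/114 c=103/76 d=-103/456
S(9/2) = -6109/1216

Δ: Δ0=-7/3, Δ1=1/2, Δ2=9/2
row 1: diag=10, rhs=17; c'=1/5, d'=17/10
row 2: denom=8−2·1/5=38/5; d'=(24−2·17/10)/(38/5)=103/38
back: M2=103/38
back: M1=17/10−1/5·103/38=22/19
M: M0=0, M1=22/19, M2=103/38, M3=0
seg 0: a=2, c=M0/2=0, d=(M1−M0)/(6·3)=11/171, b=Δ0−h0·(2M0+M1)/6=-166/57
seg 1: a=-5, c=M1/2=11/19, d=(M2−M1)/(6·2)=59/456, b=Δ1−h1·(2M1+M2)/6=-67/57
seg 2: a=-4, c=M2/2=103/76, d=(M3−M2)/(6·2)=-103/456, b=Δ2−h2·(2M2+M3)/6=307/114
t_q=9/2 → seg 1, τ=3/2; S=-5+-67/57·τ+11/19·τ²+59/456·τ³=-6109/1216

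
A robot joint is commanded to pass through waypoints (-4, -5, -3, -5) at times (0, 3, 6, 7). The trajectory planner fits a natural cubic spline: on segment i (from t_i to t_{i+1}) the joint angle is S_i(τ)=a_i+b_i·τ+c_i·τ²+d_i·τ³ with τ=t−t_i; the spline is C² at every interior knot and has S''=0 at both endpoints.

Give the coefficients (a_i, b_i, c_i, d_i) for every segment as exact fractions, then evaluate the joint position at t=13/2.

  seg 0: a=-4 b=-77/87 c=0 d=16/261
  seg 1: a=-5 b=67/87 c=16/29 d=-17/87
  seg 2: a=-3 b=-104/87 c=-35/29 d=35/87
S(13/2) = -893/232

Δ: Δ0=-1/3, Δ1=2/3, Δ2=-2
row 1: diag=12, rhs=6; c'=1/4, d'=1/2
row 2: denom=8−3·1/4=29/4; d'=(-16−3·1/2)/(29/4)=-70/29
back: M2=-70/29
back: M1=1/2−1/4·-70/29=32/29
M: M0=0, M1=32/29, M2=-70/29, M3=0
seg 0: a=-4, c=M0/2=0, d=(M1−M0)/(6·3)=16/261, b=Δ0−h0·(2M0+M1)/6=-77/87
seg 1: a=-5, c=M1/2=16/29, d=(M2−M1)/(6·3)=-17/87, b=Δ1−h1·(2M1+M2)/6=67/87
seg 2: a=-3, c=M2/2=-35/29, d=(M3−M2)/(6·1)=35/87, b=Δ2−h2·(2M2+M3)/6=-104/87
t_q=13/2 → seg 2, τ=1/2; S=-3+-104/87·τ+-35/29·τ²+35/87·τ³=-893/232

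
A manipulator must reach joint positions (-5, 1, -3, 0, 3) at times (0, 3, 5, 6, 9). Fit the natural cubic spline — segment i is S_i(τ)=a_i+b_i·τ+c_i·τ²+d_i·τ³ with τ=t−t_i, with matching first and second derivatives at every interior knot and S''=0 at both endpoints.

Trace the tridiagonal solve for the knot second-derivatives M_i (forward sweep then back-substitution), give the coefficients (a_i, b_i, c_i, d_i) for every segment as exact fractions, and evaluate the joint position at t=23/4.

  seg 0: a=-5 b=282/73 c=0 d=-136/657
  seg 1: a=1 b=-126/73 c=-136/73 d=63/73
  seg 2: a=-3 b=86/73 c=242/73 d=-109/73
  seg 3: a=0 b=243/73 c=-85/73 d=85/657
S(23/4) = -4119/4672

Δ: Δ0=2, Δ1=-2, Δ2=3, Δ3=1
row 1: diag=10, rhs=-24; c'=1/5, d'=-12/5
row 2: denom=6−2·1/5=28/5; d'=(30−2·-12/5)/(28/5)=87/14
row 3: denom=8−1·5/28=219/28; d'=(-12−1·87/14)/(219/28)=-170/73
back: M3=-170/73
back: M2=87/14−5/28·-170/73=484/73
back: M1=-12/5−1/5·484/73=-272/73
M: M0=0, M1=-272/73, M2=484/73, M3=-170/73, M4=0
seg 0: a=-5, c=M0/2=0, d=(M1−M0)/(6·3)=-136/657, b=Δ0−h0·(2M0+M1)/6=282/73
seg 1: a=1, c=M1/2=-136/73, d=(M2−M1)/(6·2)=63/73, b=Δ1−h1·(2M1+M2)/6=-126/73
seg 2: a=-3, c=M2/2=242/73, d=(M3−M2)/(6·1)=-109/73, b=Δ2−h2·(2M2+M3)/6=86/73
seg 3: a=0, c=M3/2=-85/73, d=(M4−M3)/(6·3)=85/657, b=Δ3−h3·(2M3+M4)/6=243/73
t_q=23/4 → seg 2, τ=3/4; S=-3+86/73·τ+242/73·τ²+-109/73·τ³=-4119/4672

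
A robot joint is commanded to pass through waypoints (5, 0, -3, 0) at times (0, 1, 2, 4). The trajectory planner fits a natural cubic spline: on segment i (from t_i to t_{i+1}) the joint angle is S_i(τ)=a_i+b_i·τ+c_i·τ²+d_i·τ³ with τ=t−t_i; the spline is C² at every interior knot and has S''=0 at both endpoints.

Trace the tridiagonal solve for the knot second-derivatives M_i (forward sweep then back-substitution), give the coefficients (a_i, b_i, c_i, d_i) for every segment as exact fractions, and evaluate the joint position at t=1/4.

Δ: Δ0=-5, Δ1=-3, Δ2=3/2
row 1: diag=4, rhs=12; c'=1/4, d'=3
row 2: denom=6−1·1/4=23/4; d'=(27−1·3)/(23/4)=96/23
back: M2=96/23
back: M1=3−1/4·96/23=45/23
M: M0=0, M1=45/23, M2=96/23, M3=0
seg 0: a=5, c=M0/2=0, d=(M1−M0)/(6·1)=15/46, b=Δ0−h0·(2M0+M1)/6=-245/46
seg 1: a=0, c=M1/2=45/46, d=(M2−M1)/(6·1)=17/46, b=Δ1−h1·(2M1+M2)/6=-100/23
seg 2: a=-3, c=M2/2=48/23, d=(M3−M2)/(6·2)=-8/23, b=Δ2−h2·(2M2+M3)/6=-59/46
t_q=1/4 → seg 0, τ=1/4; S=5+-245/46·τ+0·τ²+15/46·τ³=10815/2944

  seg 0: a=5 b=-245/46 c=0 d=15/46
  seg 1: a=0 b=-100/23 c=45/46 d=17/46
  seg 2: a=-3 b=-59/46 c=48/23 d=-8/23
S(1/4) = 10815/2944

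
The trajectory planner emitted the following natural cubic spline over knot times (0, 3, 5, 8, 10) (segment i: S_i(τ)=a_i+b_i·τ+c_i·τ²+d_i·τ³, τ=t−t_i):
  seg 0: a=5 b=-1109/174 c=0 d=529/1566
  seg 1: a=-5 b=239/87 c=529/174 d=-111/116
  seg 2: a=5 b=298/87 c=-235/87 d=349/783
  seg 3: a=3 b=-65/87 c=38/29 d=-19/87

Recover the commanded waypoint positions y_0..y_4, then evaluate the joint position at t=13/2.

y_0=5 y_1=-5 y_2=5 y_3=3 y_4=5
S(13/2) = 1291/232

y_0 = S_0(0) = a_0 = 5
y_1 = S_1(0) = a_1 = -5
y_2 = S_2(0) = a_2 = 5
y_3 = S_3(0) = a_3 = 3
y_4 = S_3(2) = 5
t_q=13/2 is in segment 2 (τ=3/2); S_2(τ)=1291/232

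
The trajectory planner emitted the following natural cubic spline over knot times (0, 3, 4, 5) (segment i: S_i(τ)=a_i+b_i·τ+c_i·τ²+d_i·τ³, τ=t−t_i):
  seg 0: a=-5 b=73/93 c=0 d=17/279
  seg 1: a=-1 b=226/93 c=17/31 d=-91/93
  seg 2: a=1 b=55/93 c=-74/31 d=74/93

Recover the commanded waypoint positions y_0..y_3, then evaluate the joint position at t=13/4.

y_0=-5 y_1=-1 y_2=1 y_3=0
S(13/4) = -741/1984

y_0 = S_0(0) = a_0 = -5
y_1 = S_1(0) = a_1 = -1
y_2 = S_2(0) = a_2 = 1
y_3 = S_2(1) = 0
t_q=13/4 is in segment 1 (τ=1/4); S_1(τ)=-741/1984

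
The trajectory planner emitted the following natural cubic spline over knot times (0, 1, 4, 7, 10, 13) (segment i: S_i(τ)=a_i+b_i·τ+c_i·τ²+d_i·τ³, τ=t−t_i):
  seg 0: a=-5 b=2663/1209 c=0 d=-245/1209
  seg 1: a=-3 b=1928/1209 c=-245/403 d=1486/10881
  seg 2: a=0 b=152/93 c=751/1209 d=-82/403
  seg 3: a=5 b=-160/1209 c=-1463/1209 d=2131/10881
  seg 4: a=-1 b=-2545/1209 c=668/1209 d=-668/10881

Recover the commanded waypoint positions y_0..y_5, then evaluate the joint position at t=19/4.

y_0 = S_0(0) = a_0 = -5
y_1 = S_1(0) = a_1 = -3
y_2 = S_2(0) = a_2 = 0
y_3 = S_3(0) = a_3 = 5
y_4 = S_4(0) = a_4 = -1
y_5 = S_4(3) = -4
t_q=19/4 is in segment 2 (τ=3/4); S_2(τ)=19207/12896

y_0=-5 y_1=-3 y_2=0 y_3=5 y_4=-1 y_5=-4
S(19/4) = 19207/12896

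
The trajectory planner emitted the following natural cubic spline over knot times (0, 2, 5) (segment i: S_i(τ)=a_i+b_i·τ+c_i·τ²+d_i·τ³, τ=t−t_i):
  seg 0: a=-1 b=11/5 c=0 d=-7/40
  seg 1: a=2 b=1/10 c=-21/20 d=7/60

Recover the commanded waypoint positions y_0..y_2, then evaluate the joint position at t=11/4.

y_0 = S_0(0) = a_0 = -1
y_1 = S_1(0) = a_1 = 2
y_2 = S_1(3) = -4
t_q=11/4 is in segment 1 (τ=3/4); S_1(τ)=1963/1280

y_0=-1 y_1=2 y_2=-4
S(11/4) = 1963/1280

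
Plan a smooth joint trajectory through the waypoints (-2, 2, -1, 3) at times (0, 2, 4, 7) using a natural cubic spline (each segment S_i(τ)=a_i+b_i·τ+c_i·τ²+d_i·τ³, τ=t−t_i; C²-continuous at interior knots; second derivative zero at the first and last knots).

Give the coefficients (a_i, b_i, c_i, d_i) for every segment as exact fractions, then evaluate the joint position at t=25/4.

  seg 0: a=-2 b=175/57 c=0 d=-61/228
  seg 1: a=2 b=-8/57 c=-61/38 d=211/456
  seg 2: a=-1 b=-115/114 c=89/76 d=-89/684
S(25/4) = 5723/4864

Δ: Δ0=2, Δ1=-3/2, Δ2=4/3
row 1: diag=8, rhs=-21; c'=1/4, d'=-21/8
row 2: denom=10−2·1/4=19/2; d'=(17−2·-21/8)/(19/2)=89/38
back: M2=89/38
back: M1=-21/8−1/4·89/38=-61/19
M: M0=0, M1=-61/19, M2=89/38, M3=0
seg 0: a=-2, c=M0/2=0, d=(M1−M0)/(6·2)=-61/228, b=Δ0−h0·(2M0+M1)/6=175/57
seg 1: a=2, c=M1/2=-61/38, d=(M2−M1)/(6·2)=211/456, b=Δ1−h1·(2M1+M2)/6=-8/57
seg 2: a=-1, c=M2/2=89/76, d=(M3−M2)/(6·3)=-89/684, b=Δ2−h2·(2M2+M3)/6=-115/114
t_q=25/4 → seg 2, τ=9/4; S=-1+-115/114·τ+89/76·τ²+-89/684·τ³=5723/4864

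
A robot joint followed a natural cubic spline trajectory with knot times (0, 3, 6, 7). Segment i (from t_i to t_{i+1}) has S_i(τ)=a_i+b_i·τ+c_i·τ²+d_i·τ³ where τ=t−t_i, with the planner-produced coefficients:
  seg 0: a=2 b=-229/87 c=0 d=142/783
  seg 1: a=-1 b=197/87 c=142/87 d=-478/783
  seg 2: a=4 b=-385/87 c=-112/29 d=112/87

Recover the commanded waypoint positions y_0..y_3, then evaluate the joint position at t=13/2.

y_0 = S_0(0) = a_0 = 2
y_1 = S_1(0) = a_1 = -1
y_2 = S_2(0) = a_2 = 4
y_3 = S_2(1) = -3
t_q=13/2 is in segment 2 (τ=1/2); S_2(τ)=57/58

y_0=2 y_1=-1 y_2=4 y_3=-3
S(13/2) = 57/58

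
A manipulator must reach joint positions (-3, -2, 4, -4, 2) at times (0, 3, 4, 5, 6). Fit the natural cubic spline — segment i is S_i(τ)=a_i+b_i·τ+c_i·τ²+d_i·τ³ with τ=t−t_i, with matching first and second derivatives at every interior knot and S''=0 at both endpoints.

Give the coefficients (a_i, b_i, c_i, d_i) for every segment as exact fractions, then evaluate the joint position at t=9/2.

  seg 0: a=-3 b=-1279/348 c=0 d=155/348
  seg 1: a=-2 b=1453/174 c=465/116 d=-2213/348
  seg 2: a=4 b=-943/348 c=-437/29 d=3403/348
  seg 3: a=-4 b=-611/174 c=1655/116 d=-1655/348
S(9/2) = 93/928

Δ: Δ0=1/3, Δ1=6, Δ2=-8, Δ3=6
row 1: diag=8, rhs=34; c'=1/8, d'=17/4
row 2: denom=4−1·1/8=31/8; d'=(-84−1·17/4)/(31/8)=-706/31
row 3: denom=4−1·8/31=116/31; d'=(84−1·-706/31)/(116/31)=1655/58
back: M3=1655/58
back: M2=-706/31−8/31·1655/58=-874/29
back: M1=17/4−1/8·-874/29=465/58
M: M0=0, M1=465/58, M2=-874/29, M3=1655/58, M4=0
seg 0: a=-3, c=M0/2=0, d=(M1−M0)/(6·3)=155/348, b=Δ0−h0·(2M0+M1)/6=-1279/348
seg 1: a=-2, c=M1/2=465/116, d=(M2−M1)/(6·1)=-2213/348, b=Δ1−h1·(2M1+M2)/6=1453/174
seg 2: a=4, c=M2/2=-437/29, d=(M3−M2)/(6·1)=3403/348, b=Δ2−h2·(2M2+M3)/6=-943/348
seg 3: a=-4, c=M3/2=1655/116, d=(M4−M3)/(6·1)=-1655/348, b=Δ3−h3·(2M3+M4)/6=-611/174
t_q=9/2 → seg 2, τ=1/2; S=4+-943/348·τ+-437/29·τ²+3403/348·τ³=93/928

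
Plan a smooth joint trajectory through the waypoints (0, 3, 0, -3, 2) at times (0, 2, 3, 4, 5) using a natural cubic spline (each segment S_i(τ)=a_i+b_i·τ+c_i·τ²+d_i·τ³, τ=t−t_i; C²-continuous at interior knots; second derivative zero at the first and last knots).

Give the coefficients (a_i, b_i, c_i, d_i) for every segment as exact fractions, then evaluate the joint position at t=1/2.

  seg 0: a=0 b=124/43 c=0 d=-119/344
  seg 1: a=3 b=-109/86 c=-357/172 d=59/172
  seg 2: a=0 b=-755/172 c=-45/43 d=419/172
  seg 3: a=-3 b=71/86 c=1077/172 d=-359/172
S(1/2) = 3849/2752

Δ: Δ0=3/2, Δ1=-3, Δ2=-3, Δ3=5
row 1: diag=6, rhs=-27; c'=1/6, d'=-9/2
row 2: denom=4−1·1/6=23/6; d'=(0−1·-9/2)/(23/6)=27/23
row 3: denom=4−1·6/23=86/23; d'=(48−1·27/23)/(86/23)=1077/86
back: M3=1077/86
back: M2=27/23−6/23·1077/86=-90/43
back: M1=-9/2−1/6·-90/43=-357/86
M: M0=0, M1=-357/86, M2=-90/43, M3=1077/86, M4=0
seg 0: a=0, c=M0/2=0, d=(M1−M0)/(6·2)=-119/344, b=Δ0−h0·(2M0+M1)/6=124/43
seg 1: a=3, c=M1/2=-357/172, d=(M2−M1)/(6·1)=59/172, b=Δ1−h1·(2M1+M2)/6=-109/86
seg 2: a=0, c=M2/2=-45/43, d=(M3−M2)/(6·1)=419/172, b=Δ2−h2·(2M2+M3)/6=-755/172
seg 3: a=-3, c=M3/2=1077/172, d=(M4−M3)/(6·1)=-359/172, b=Δ3−h3·(2M3+M4)/6=71/86
t_q=1/2 → seg 0, τ=1/2; S=0+124/43·τ+0·τ²+-119/344·τ³=3849/2752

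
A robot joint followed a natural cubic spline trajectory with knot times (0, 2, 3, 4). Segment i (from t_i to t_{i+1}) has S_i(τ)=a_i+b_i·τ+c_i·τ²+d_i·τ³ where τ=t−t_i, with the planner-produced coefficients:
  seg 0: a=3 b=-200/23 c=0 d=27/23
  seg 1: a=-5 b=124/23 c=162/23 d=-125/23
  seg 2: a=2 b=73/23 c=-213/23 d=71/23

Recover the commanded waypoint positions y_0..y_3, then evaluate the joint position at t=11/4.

y_0=3 y_1=-5 y_2=2 y_3=-1
S(11/4) = 1049/1472

y_0 = S_0(0) = a_0 = 3
y_1 = S_1(0) = a_1 = -5
y_2 = S_2(0) = a_2 = 2
y_3 = S_2(1) = -1
t_q=11/4 is in segment 1 (τ=3/4); S_1(τ)=1049/1472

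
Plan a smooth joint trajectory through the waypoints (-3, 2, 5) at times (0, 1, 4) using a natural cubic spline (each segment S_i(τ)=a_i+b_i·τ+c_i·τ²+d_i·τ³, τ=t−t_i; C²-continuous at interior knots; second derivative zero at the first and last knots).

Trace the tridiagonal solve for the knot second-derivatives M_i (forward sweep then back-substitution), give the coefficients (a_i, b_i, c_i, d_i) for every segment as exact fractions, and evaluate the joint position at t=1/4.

  seg 0: a=-3 b=11/2 c=0 d=-1/2
  seg 1: a=2 b=4 c=-3/2 d=1/6
S(1/4) = -209/128

Δ: Δ0=5, Δ1=1
row 1: diag=8, rhs=-24; c'=3/8, d'=-3
back: M1=-3
M: M0=0, M1=-3, M2=0
seg 0: a=-3, c=M0/2=0, d=(M1−M0)/(6·1)=-1/2, b=Δ0−h0·(2M0+M1)/6=11/2
seg 1: a=2, c=M1/2=-3/2, d=(M2−M1)/(6·3)=1/6, b=Δ1−h1·(2M1+M2)/6=4
t_q=1/4 → seg 0, τ=1/4; S=-3+11/2·τ+0·τ²+-1/2·τ³=-209/128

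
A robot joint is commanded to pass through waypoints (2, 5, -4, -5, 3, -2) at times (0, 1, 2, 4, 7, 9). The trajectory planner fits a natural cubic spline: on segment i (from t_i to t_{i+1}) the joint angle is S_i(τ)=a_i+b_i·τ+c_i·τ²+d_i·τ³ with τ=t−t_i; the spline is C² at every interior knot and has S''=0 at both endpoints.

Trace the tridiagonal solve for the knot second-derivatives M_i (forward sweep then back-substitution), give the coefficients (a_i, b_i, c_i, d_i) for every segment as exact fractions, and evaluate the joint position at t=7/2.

  seg 0: a=2 b=75301/11598 c=0 d=-40507/11598
  seg 1: a=5 b=-23110/5799 c=-40507/3866 d=63359/11598
  seg 2: a=-4 b=-99185/11598 c=11426/1933 d=-21863/23196
  seg 3: a=-5 b=43861/11598 c=989/3866 d=-1213/5799
  seg 4: a=3 b=-3839/11598 c=-6289/3866 d=6289/23196
S(7/2) = -414999/61856

Δ: Δ0=3, Δ1=-9, Δ2=-1/2, Δ3=8/3, Δ4=-5/2
row 1: diag=4, rhs=-72; c'=1/4, d'=-18
row 2: denom=6−1·1/4=23/4; d'=(51−1·-18)/(23/4)=12
row 3: denom=10−2·8/23=214/23; d'=(19−2·12)/(214/23)=-115/214
row 4: denom=10−3·69/214=1933/214; d'=(-31−3·-115/214)/(1933/214)=-6289/1933
back: M4=-6289/1933
back: M3=-115/214−69/214·-6289/1933=989/1933
back: M2=12−8/23·989/1933=22852/1933
back: M1=-18−1/4·22852/1933=-40507/1933
M: M0=0, M1=-40507/1933, M2=22852/1933, M3=989/1933, M4=-6289/1933, M5=0
seg 0: a=2, c=M0/2=0, d=(M1−M0)/(6·1)=-40507/11598, b=Δ0−h0·(2M0+M1)/6=75301/11598
seg 1: a=5, c=M1/2=-40507/3866, d=(M2−M1)/(6·1)=63359/11598, b=Δ1−h1·(2M1+M2)/6=-23110/5799
seg 2: a=-4, c=M2/2=11426/1933, d=(M3−M2)/(6·2)=-21863/23196, b=Δ2−h2·(2M2+M3)/6=-99185/11598
seg 3: a=-5, c=M3/2=989/3866, d=(M4−M3)/(6·3)=-1213/5799, b=Δ3−h3·(2M3+M4)/6=43861/11598
seg 4: a=3, c=M4/2=-6289/3866, d=(M5−M4)/(6·2)=6289/23196, b=Δ4−h4·(2M4+M5)/6=-3839/11598
t_q=7/2 → seg 2, τ=3/2; S=-4+-99185/11598·τ+11426/1933·τ²+-21863/23196·τ³=-414999/61856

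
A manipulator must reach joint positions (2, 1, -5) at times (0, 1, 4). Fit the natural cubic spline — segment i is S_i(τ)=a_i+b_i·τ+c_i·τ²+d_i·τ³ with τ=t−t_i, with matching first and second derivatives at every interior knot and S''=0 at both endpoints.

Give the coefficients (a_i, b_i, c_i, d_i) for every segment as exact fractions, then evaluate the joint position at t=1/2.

Δ: Δ0=-1, Δ1=-2
row 1: diag=8, rhs=-6; c'=3/8, d'=-3/4
back: M1=-3/4
M: M0=0, M1=-3/4, M2=0
seg 0: a=2, c=M0/2=0, d=(M1−M0)/(6·1)=-1/8, b=Δ0−h0·(2M0+M1)/6=-7/8
seg 1: a=1, c=M1/2=-3/8, d=(M2−M1)/(6·3)=1/24, b=Δ1−h1·(2M1+M2)/6=-5/4
t_q=1/2 → seg 0, τ=1/2; S=2+-7/8·τ+0·τ²+-1/8·τ³=99/64

  seg 0: a=2 b=-7/8 c=0 d=-1/8
  seg 1: a=1 b=-5/4 c=-3/8 d=1/24
S(1/2) = 99/64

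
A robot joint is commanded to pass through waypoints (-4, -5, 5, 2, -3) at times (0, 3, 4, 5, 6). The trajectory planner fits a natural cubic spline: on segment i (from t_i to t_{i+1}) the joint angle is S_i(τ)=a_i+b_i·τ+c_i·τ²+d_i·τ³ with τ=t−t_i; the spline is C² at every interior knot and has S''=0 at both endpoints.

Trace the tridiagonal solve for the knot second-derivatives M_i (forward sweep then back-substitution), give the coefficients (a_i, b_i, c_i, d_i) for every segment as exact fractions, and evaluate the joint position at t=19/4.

Δ: Δ0=-1/3, Δ1=10, Δ2=-3, Δ3=-5
row 1: diag=8, rhs=62; c'=1/8, d'=31/4
row 2: denom=4−1·1/8=31/8; d'=(-78−1·31/4)/(31/8)=-686/31
row 3: denom=4−1·8/31=116/31; d'=(-12−1·-686/31)/(116/31)=157/58
back: M3=157/58
back: M2=-686/31−8/31·157/58=-662/29
back: M1=31/4−1/8·-662/29=615/58
M: M0=0, M1=615/58, M2=-662/29, M3=157/58, M4=0
seg 0: a=-4, c=M0/2=0, d=(M1−M0)/(6·3)=205/348, b=Δ0−h0·(2M0+M1)/6=-1961/348
seg 1: a=-5, c=M1/2=615/116, d=(M2−M1)/(6·1)=-1939/348, b=Δ1−h1·(2M1+M2)/6=1787/174
seg 2: a=5, c=M2/2=-331/29, d=(M3−M2)/(6·1)=1481/348, b=Δ2−h2·(2M2+M3)/6=1447/348
seg 3: a=2, c=M3/2=157/116, d=(M4−M3)/(6·1)=-157/348, b=Δ3−h3·(2M3+M4)/6=-1027/174
t_q=19/4 → seg 2, τ=3/4; S=5+1447/348·τ+-331/29·τ²+1481/348·τ³=25937/7424

  seg 0: a=-4 b=-1961/348 c=0 d=205/348
  seg 1: a=-5 b=1787/174 c=615/116 d=-1939/348
  seg 2: a=5 b=1447/348 c=-331/29 d=1481/348
  seg 3: a=2 b=-1027/174 c=157/116 d=-157/348
S(19/4) = 25937/7424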